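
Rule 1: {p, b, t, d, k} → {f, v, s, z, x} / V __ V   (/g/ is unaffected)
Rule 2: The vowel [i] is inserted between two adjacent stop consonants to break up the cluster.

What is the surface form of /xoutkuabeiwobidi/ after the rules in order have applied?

Rule 1 (intervocalic spirantization): /b/ is a stop between vowels /a/ and /e/, so it spirantizes to the fricative [v]. /b/ is a stop between vowels /o/ and /i/, so it spirantizes to the fricative [v]. /d/ is a stop between vowels /i/ and /i/, so it spirantizes to the fricative [z]. /xoutkuabeiwobidi/ → xoutkuaveiwovizi.
Rule 2 (stop-cluster i-epenthesis): /t/ and /k/ form a stop–stop cluster, so [i] is inserted between them. /xoutkuaveiwovizi/ → xoutikuaveiwovizi.

xoutikuaveiwovizi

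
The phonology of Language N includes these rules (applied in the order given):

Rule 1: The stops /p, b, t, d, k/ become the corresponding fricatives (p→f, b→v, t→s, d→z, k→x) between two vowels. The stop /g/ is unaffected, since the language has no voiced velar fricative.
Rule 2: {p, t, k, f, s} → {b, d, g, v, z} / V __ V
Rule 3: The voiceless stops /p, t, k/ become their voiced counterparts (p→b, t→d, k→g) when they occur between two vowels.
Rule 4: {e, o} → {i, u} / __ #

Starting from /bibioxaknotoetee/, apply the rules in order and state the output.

Rule 1 (intervocalic spirantization): /b/ is a stop between vowels /i/ and /i/, so it spirantizes to the fricative [v]. /t/ is a stop between vowels /o/ and /o/, so it spirantizes to the fricative [s]. /t/ is a stop between vowels /e/ and /e/, so it spirantizes to the fricative [s]. /bibioxaknotoetee/ → bivioxaknosoesee.
Rule 2 (intervocalic voicing): /s/ is a voiceless obstruent between vowels /o/ and /o/, so it voices to [z]. /s/ is a voiceless obstruent between vowels /e/ and /e/, so it voices to [z]. /bivioxaknosoesee/ → bivioxaknozoezee.
Rule 3 (intervocalic voicing): no segment meets the environment; /bivioxaknozoezee/ is unchanged.
Rule 4 (final vowel raising): /e/ is a mid vowel in word-final position, so it raises to [i]. /bivioxaknozoezee/ → bivioxaknozoezei.

bivioxaknozoezei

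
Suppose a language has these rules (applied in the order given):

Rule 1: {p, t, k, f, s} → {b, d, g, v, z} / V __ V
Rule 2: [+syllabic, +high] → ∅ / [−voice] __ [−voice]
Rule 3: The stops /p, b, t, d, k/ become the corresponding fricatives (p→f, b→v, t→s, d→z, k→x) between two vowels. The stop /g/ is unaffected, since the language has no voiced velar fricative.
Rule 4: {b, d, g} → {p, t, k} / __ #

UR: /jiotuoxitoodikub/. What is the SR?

Rule 1 (intervocalic voicing): /t/ is a voiceless obstruent between vowels /o/ and /u/, so it voices to [d]. /t/ is a voiceless obstruent between vowels /i/ and /o/, so it voices to [d]. /k/ is a voiceless obstruent between vowels /i/ and /u/, so it voices to [g]. /jiotuoxitoodikub/ → jioduoxidoodigub.
Rule 2 (high vowel syncope): no segment meets the environment; /jioduoxidoodigub/ is unchanged.
Rule 3 (intervocalic spirantization): /d/ is a stop between vowels /o/ and /u/, so it spirantizes to the fricative [z]. /d/ is a stop between vowels /i/ and /o/, so it spirantizes to the fricative [z]. /d/ is a stop between vowels /o/ and /i/, so it spirantizes to the fricative [z]. /jioduoxidoodigub/ → jiozuoxizoozigub.
Rule 4 (final devoicing): /b/ is a voiced stop in word-final position, so it devoices to [p]. /jiozuoxizoozigub/ → jiozuoxizoozigup.

jiozuoxizoozigup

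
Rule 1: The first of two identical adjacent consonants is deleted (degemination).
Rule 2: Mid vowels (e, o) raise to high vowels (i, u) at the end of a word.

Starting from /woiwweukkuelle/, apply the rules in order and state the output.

woiweukueli

Rule 1 (degemination): /ww/ is a geminate; the first /w/ deletes. /kk/ is a geminate; the first /k/ deletes. /ll/ is a geminate; the first /l/ deletes. /woiwweukkuelle/ → woiweukuele.
Rule 2 (final vowel raising): /e/ is a mid vowel in word-final position, so it raises to [i]. /woiweukuele/ → woiweukueli.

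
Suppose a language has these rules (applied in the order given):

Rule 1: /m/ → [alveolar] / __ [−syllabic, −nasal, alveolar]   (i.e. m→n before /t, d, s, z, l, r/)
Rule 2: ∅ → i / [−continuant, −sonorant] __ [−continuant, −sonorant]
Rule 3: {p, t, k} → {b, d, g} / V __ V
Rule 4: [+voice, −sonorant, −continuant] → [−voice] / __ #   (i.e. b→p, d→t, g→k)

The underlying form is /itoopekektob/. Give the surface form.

Rule 1 (nasal place assimilation): no segment meets the environment; /itoopekektob/ is unchanged.
Rule 2 (stop-cluster i-epenthesis): /k/ and /t/ form a stop–stop cluster, so [i] is inserted between them. /itoopekektob/ → itoopekekitob.
Rule 3 (intervocalic voicing): /t/ is a voiceless stop between vowels /i/ and /o/, so it voices to [d]. /p/ is a voiceless stop between vowels /o/ and /e/, so it voices to [b]. /k/ is a voiceless stop between vowels /e/ and /e/, so it voices to [g]. /k/ is a voiceless stop between vowels /e/ and /i/, so it voices to [g]. /t/ is a voiceless stop between vowels /i/ and /o/, so it voices to [d]. /itoopekekitob/ → idoobegegidob.
Rule 4 (final devoicing): /b/ is a voiced stop in word-final position, so it devoices to [p]. /idoobegegidob/ → idoobegegidop.

idoobegegidop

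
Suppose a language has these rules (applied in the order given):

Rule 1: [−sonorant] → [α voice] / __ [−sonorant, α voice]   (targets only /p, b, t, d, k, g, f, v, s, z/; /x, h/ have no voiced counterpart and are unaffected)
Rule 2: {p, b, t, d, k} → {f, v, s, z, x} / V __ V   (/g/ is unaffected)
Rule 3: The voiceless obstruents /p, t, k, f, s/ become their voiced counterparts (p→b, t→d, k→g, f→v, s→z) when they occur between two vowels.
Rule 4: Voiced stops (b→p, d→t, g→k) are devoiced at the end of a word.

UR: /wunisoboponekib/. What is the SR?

wunizovovonexip

Rule 1 (regressive voicing assimilation): no segment meets the environment; /wunisoboponekib/ is unchanged.
Rule 2 (intervocalic spirantization): /b/ is a stop between vowels /o/ and /o/, so it spirantizes to the fricative [v]. /p/ is a stop between vowels /o/ and /o/, so it spirantizes to the fricative [f]. /k/ is a stop between vowels /e/ and /i/, so it spirantizes to the fricative [x]. /wunisoboponekib/ → wunisovofonexib.
Rule 3 (intervocalic voicing): /s/ is a voiceless obstruent between vowels /i/ and /o/, so it voices to [z]. /f/ is a voiceless obstruent between vowels /o/ and /o/, so it voices to [v]. /wunisovofonexib/ → wunizovovonexib.
Rule 4 (final devoicing): /b/ is a voiced stop in word-final position, so it devoices to [p]. /wunizovovonexib/ → wunizovovonexip.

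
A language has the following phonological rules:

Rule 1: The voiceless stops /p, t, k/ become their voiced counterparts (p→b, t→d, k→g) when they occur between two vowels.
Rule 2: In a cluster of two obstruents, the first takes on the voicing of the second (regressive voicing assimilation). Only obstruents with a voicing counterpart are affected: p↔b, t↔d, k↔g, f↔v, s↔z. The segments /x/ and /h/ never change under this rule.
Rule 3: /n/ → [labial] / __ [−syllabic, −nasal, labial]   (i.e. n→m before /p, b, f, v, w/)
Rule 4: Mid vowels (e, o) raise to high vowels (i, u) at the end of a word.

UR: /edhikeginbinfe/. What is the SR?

Rule 1 (intervocalic voicing): /k/ is a voiceless stop between vowels /i/ and /e/, so it voices to [g]. /edhikeginbinfe/ → edhigeginbinfe.
Rule 2 (regressive voicing assimilation): /d/ precedes the voiceless obstruent /h/, so it devoices to [t] by assimilation. /edhigeginbinfe/ → ethigeginbinfe.
Rule 3 (nasal place assimilation): /n/ precedes the labial consonant /b/, so it assimilates in place to [m]. /n/ precedes the labial consonant /f/, so it assimilates in place to [m]. /ethigeginbinfe/ → ethigegimbimfe.
Rule 4 (final vowel raising): /e/ is a mid vowel in word-final position, so it raises to [i]. /ethigegimbimfe/ → ethigegimbimfi.

ethigegimbimfi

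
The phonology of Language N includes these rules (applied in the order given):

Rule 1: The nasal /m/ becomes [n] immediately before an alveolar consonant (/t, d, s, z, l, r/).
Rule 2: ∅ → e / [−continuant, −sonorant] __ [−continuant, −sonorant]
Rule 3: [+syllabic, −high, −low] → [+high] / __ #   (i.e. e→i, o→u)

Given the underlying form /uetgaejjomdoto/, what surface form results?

Rule 1 (nasal place assimilation): /m/ precedes the alveolar consonant /d/, so it assimilates in place to [n]. /uetgaejjomdoto/ → uetgaejjondoto.
Rule 2 (stop-cluster e-epenthesis): /t/ and /g/ form a stop–stop cluster, so [e] is inserted between them. /uetgaejjondoto/ → uetegaejjondoto.
Rule 3 (final vowel raising): /o/ is a mid vowel in word-final position, so it raises to [u]. /uetegaejjondoto/ → uetegaejjondotu.

uetegaejjondotu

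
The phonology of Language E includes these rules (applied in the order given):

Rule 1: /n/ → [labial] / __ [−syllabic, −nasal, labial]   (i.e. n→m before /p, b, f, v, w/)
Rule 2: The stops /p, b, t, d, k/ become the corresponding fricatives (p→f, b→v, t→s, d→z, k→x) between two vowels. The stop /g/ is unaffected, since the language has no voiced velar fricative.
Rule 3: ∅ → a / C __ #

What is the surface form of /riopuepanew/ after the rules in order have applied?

riofuefanewa

Rule 1 (nasal place assimilation): no segment meets the environment; /riopuepanew/ is unchanged.
Rule 2 (intervocalic spirantization): /p/ is a stop between vowels /o/ and /u/, so it spirantizes to the fricative [f]. /p/ is a stop between vowels /e/ and /a/, so it spirantizes to the fricative [f]. /riopuepanew/ → riofuefanew.
Rule 3 (final a-epenthesis): the form ends in the consonant /w/, so [a] is inserted word-finally. /riofuefanew/ → riofuefanewa.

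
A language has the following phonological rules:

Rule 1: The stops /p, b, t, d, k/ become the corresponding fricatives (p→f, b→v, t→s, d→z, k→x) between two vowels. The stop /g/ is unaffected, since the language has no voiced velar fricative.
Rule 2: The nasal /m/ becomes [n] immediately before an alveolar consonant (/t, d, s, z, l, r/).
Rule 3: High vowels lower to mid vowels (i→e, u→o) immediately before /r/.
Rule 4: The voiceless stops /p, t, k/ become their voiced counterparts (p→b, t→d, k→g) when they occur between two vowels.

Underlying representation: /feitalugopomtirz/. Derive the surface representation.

Rule 1 (intervocalic spirantization): /t/ is a stop between vowels /i/ and /a/, so it spirantizes to the fricative [s]. /p/ is a stop between vowels /o/ and /o/, so it spirantizes to the fricative [f]. /feitalugopomtirz/ → feisalugofomtirz.
Rule 2 (nasal place assimilation): /m/ precedes the alveolar consonant /t/, so it assimilates in place to [n]. /feisalugofomtirz/ → feisalugofontirz.
Rule 3 (pre-rhotic lowering): /i/ is a high vowel immediately before /r/, so it lowers to [e]. /feisalugofontirz/ → feisalugofonterz.
Rule 4 (intervocalic voicing): no segment meets the environment; /feisalugofonterz/ is unchanged.

feisalugofonterz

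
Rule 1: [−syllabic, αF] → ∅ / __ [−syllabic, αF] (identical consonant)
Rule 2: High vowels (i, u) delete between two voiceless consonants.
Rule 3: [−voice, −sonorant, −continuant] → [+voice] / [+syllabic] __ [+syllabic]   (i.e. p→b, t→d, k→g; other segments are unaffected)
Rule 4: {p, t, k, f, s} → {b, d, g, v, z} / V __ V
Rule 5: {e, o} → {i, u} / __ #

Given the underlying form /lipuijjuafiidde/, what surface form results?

Rule 1 (degemination): /jj/ is a geminate; the first /j/ deletes. /dd/ is a geminate; the first /d/ deletes. /lipuijjuafiidde/ → lipuijuafiide.
Rule 2 (high vowel syncope): no segment meets the environment; /lipuijuafiide/ is unchanged.
Rule 3 (intervocalic voicing): /p/ is a voiceless stop between vowels /i/ and /u/, so it voices to [b]. /lipuijuafiide/ → libuijuafiide.
Rule 4 (intervocalic voicing): /f/ is a voiceless obstruent between vowels /a/ and /i/, so it voices to [v]. /libuijuafiide/ → libuijuaviide.
Rule 5 (final vowel raising): /e/ is a mid vowel in word-final position, so it raises to [i]. /libuijuaviide/ → libuijuaviidi.

libuijuaviidi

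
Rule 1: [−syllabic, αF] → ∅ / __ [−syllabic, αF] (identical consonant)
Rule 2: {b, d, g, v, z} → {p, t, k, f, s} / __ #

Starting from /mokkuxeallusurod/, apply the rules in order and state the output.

Rule 1 (degemination): /kk/ is a geminate; the first /k/ deletes. /ll/ is a geminate; the first /l/ deletes. /mokkuxeallusurod/ → mokuxealusurod.
Rule 2 (final devoicing): /d/ is a voiced obstruent in word-final position, so it devoices to [t]. /mokuxealusurod/ → mokuxealusurot.

mokuxealusurot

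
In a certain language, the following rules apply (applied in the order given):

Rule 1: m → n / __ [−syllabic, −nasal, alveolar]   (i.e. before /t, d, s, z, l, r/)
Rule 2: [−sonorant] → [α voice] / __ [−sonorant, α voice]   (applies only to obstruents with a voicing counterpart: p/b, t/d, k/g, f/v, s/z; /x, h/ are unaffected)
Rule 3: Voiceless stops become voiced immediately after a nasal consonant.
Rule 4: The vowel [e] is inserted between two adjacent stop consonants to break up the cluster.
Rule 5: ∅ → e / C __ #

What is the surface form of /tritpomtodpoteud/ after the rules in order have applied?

tritepondotepoteude

Rule 1 (nasal place assimilation): /m/ precedes the alveolar consonant /t/, so it assimilates in place to [n]. /tritpomtodpoteud/ → tritpontodpoteud.
Rule 2 (regressive voicing assimilation): /d/ precedes the voiceless obstruent /p/, so it devoices to [t] by assimilation. /tritpontodpoteud/ → tritpontotpoteud.
Rule 3 (post-nasal voicing): /t/ is a voiceless stop immediately after the nasal /n/, so it voices to [d]. /tritpontotpoteud/ → tritpondotpoteud.
Rule 4 (stop-cluster e-epenthesis): /t/ and /p/ form a stop–stop cluster, so [e] is inserted between them. /t/ and /p/ form a stop–stop cluster, so [e] is inserted between them. /tritpondotpoteud/ → tritepondotepoteud.
Rule 5 (final e-epenthesis): the form ends in the consonant /d/, so [e] is inserted word-finally. /tritepondotepoteud/ → tritepondotepoteude.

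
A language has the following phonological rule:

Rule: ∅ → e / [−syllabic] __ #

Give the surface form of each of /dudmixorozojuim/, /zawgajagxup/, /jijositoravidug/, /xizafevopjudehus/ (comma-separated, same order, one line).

dudmixorozojuime, zawgajagxupe, jijositoraviduge, xizafevopjudehuse

/dudmixorozojuim/: the form ends in the consonant /m/, so [e] is inserted word-finally. → [dudmixorozojuime].
/zawgajagxup/: the form ends in the consonant /p/, so [e] is inserted word-finally. → [zawgajagxupe].
/jijositoravidug/: the form ends in the consonant /g/, so [e] is inserted word-finally. → [jijositoraviduge].
/xizafevopjudehus/: the form ends in the consonant /s/, so [e] is inserted word-finally. → [xizafevopjudehuse].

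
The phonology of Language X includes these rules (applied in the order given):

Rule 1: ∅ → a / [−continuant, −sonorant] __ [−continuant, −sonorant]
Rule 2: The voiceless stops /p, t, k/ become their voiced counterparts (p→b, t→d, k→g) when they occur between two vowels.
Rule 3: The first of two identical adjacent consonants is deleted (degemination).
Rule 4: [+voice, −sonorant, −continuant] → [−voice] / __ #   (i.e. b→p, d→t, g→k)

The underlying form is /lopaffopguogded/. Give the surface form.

Rule 1 (stop-cluster a-epenthesis): /p/ and /g/ form a stop–stop cluster, so [a] is inserted between them. /g/ and /d/ form a stop–stop cluster, so [a] is inserted between them. /lopaffopguogded/ → lopaffopaguogaded.
Rule 2 (intervocalic voicing): /p/ is a voiceless stop between vowels /o/ and /a/, so it voices to [b]. /p/ is a voiceless stop between vowels /o/ and /a/, so it voices to [b]. /lopaffopaguogaded/ → lobaffobaguogaded.
Rule 3 (degemination): /ff/ is a geminate; the first /f/ deletes. /lobaffobaguogaded/ → lobafobaguogaded.
Rule 4 (final devoicing): /d/ is a voiced stop in word-final position, so it devoices to [t]. /lobafobaguogaded/ → lobafobaguogadet.

lobafobaguogadet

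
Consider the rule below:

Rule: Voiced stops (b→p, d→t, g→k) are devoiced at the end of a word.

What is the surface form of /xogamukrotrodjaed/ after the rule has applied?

/d/ is a voiced stop in word-final position, so it devoices to [t].
The other instances of /g/, /d/ do not occur in the required environment and remain unchanged.
Surface form: [xogamukrotrodjaet].

xogamukrotrodjaet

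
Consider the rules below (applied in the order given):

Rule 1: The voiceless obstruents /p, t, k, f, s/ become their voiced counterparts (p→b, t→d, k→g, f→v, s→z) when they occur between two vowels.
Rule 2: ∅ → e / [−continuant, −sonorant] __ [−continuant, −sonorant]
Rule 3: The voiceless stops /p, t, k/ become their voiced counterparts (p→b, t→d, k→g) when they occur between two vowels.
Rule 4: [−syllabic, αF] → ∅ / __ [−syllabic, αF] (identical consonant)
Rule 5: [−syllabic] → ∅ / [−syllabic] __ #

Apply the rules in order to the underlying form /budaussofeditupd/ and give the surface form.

Rule 1 (intervocalic voicing): /f/ is a voiceless obstruent between vowels /o/ and /e/, so it voices to [v]. /t/ is a voiceless obstruent between vowels /i/ and /u/, so it voices to [d]. /budaussofeditupd/ → budaussovedidupd.
Rule 2 (stop-cluster e-epenthesis): /p/ and /d/ form a stop–stop cluster, so [e] is inserted between them. /budaussovedidupd/ → budaussovediduped.
Rule 3 (intervocalic voicing): /p/ is a voiceless stop between vowels /u/ and /e/, so it voices to [b]. /budaussovediduped/ → budaussovedidubed.
Rule 4 (degemination): /ss/ is a geminate; the first /s/ deletes. /budaussovedidubed/ → budausovedidubed.
Rule 5 (final cluster simplification): no segment meets the environment; /budausovedidubed/ is unchanged.

budausovedidubed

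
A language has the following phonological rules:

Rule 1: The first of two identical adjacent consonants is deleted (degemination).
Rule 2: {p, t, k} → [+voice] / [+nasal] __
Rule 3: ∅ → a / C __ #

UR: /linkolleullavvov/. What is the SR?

lingoleulavova

Rule 1 (degemination): /ll/ is a geminate; the first /l/ deletes. /ll/ is a geminate; the first /l/ deletes. /vv/ is a geminate; the first /v/ deletes. /linkolleullavvov/ → linkoleulavov.
Rule 2 (post-nasal voicing): /k/ is a voiceless stop immediately after the nasal /n/, so it voices to [g]. /linkoleulavov/ → lingoleulavov.
Rule 3 (final a-epenthesis): the form ends in the consonant /v/, so [a] is inserted word-finally. /lingoleulavov/ → lingoleulavova.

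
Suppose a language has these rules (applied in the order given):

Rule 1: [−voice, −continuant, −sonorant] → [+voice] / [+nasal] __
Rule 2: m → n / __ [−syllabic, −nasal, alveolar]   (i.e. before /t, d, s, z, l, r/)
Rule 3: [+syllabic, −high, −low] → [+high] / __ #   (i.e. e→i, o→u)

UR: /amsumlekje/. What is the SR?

ansunlekji

Rule 1 (post-nasal voicing): no segment meets the environment; /amsumlekje/ is unchanged.
Rule 2 (nasal place assimilation): /m/ precedes the alveolar consonant /s/, so it assimilates in place to [n]. /m/ precedes the alveolar consonant /l/, so it assimilates in place to [n]. /amsumlekje/ → ansunlekje.
Rule 3 (final vowel raising): /e/ is a mid vowel in word-final position, so it raises to [i]. /ansunlekje/ → ansunlekji.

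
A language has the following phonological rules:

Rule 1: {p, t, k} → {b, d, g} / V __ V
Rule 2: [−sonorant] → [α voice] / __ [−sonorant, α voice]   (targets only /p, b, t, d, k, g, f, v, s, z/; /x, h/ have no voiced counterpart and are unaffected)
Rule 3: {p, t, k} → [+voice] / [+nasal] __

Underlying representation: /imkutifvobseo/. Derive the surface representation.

imgudivvopseo

Rule 1 (intervocalic voicing): /t/ is a voiceless stop between vowels /u/ and /i/, so it voices to [d]. /imkutifvobseo/ → imkudifvobseo.
Rule 2 (regressive voicing assimilation): /f/ precedes the voiced obstruent /v/, so it voices to [v] by assimilation. /b/ precedes the voiceless obstruent /s/, so it devoices to [p] by assimilation. /imkudifvobseo/ → imkudivvopseo.
Rule 3 (post-nasal voicing): /k/ is a voiceless stop immediately after the nasal /m/, so it voices to [g]. /imkudivvopseo/ → imgudivvopseo.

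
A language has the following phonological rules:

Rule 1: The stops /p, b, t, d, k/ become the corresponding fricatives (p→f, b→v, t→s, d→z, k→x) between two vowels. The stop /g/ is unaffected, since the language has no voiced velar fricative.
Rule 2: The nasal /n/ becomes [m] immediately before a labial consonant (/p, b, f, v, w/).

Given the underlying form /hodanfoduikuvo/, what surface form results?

Rule 1 (intervocalic spirantization): /d/ is a stop between vowels /o/ and /a/, so it spirantizes to the fricative [z]. /d/ is a stop between vowels /o/ and /u/, so it spirantizes to the fricative [z]. /k/ is a stop between vowels /i/ and /u/, so it spirantizes to the fricative [x]. /hodanfoduikuvo/ → hozanfozuixuvo.
Rule 2 (nasal place assimilation): /n/ precedes the labial consonant /f/, so it assimilates in place to [m]. /hozanfozuixuvo/ → hozamfozuixuvo.

hozamfozuixuvo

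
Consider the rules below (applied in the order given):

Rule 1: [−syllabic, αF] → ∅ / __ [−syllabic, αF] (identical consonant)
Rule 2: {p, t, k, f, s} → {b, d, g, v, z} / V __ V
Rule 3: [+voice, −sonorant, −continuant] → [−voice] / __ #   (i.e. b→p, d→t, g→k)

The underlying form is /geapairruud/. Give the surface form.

Rule 1 (degemination): /rr/ is a geminate; the first /r/ deletes. /geapairruud/ → geapairuud.
Rule 2 (intervocalic voicing): /p/ is a voiceless obstruent between vowels /a/ and /a/, so it voices to [b]. /geapairuud/ → geabairuud.
Rule 3 (final devoicing): /d/ is a voiced stop in word-final position, so it devoices to [t]. /geabairuud/ → geabairuut.

geabairuut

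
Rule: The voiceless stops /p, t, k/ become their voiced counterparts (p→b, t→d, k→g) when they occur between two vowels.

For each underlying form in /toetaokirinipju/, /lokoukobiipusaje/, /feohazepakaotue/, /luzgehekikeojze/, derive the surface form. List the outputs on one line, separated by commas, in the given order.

/toetaokirinipju/: /t/ is a voiceless stop between vowels /e/ and /a/, so it voices to [d]. /k/ is a voiceless stop between vowels /o/ and /i/, so it voices to [g]. → [toedaogirinipju].
/lokoukobiipusaje/: /k/ is a voiceless stop between vowels /o/ and /o/, so it voices to [g]. /k/ is a voiceless stop between vowels /u/ and /o/, so it voices to [g]. /p/ is a voiceless stop between vowels /i/ and /u/, so it voices to [b]. → [logougobiibusaje].
/feohazepakaotue/: /p/ is a voiceless stop between vowels /e/ and /a/, so it voices to [b]. /k/ is a voiceless stop between vowels /a/ and /a/, so it voices to [g]. /t/ is a voiceless stop between vowels /o/ and /u/, so it voices to [d]. → [feohazebagaodue].
/luzgehekikeojze/: /k/ is a voiceless stop between vowels /e/ and /i/, so it voices to [g]. /k/ is a voiceless stop between vowels /i/ and /e/, so it voices to [g]. → [luzgehegigeojze].

toedaogirinipju, logougobiibusaje, feohazebagaodue, luzgehegigeojze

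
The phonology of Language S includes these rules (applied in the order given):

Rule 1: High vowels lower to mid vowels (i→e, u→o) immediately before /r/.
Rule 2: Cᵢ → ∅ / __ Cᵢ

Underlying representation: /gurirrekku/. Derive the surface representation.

Rule 1 (pre-rhotic lowering): /u/ is a high vowel immediately before /r/, so it lowers to [o]. /i/ is a high vowel immediately before /r/, so it lowers to [e]. /gurirrekku/ → gorerrekku.
Rule 2 (degemination): /rr/ is a geminate; the first /r/ deletes. /kk/ is a geminate; the first /k/ deletes. /gorerrekku/ → gorereku.

gorereku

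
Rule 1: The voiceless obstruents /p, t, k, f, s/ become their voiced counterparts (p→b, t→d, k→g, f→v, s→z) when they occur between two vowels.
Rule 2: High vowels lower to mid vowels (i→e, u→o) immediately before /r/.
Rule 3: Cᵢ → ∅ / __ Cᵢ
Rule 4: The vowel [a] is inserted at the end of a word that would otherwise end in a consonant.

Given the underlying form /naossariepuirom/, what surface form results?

Rule 1 (intervocalic voicing): /p/ is a voiceless obstruent between vowels /e/ and /u/, so it voices to [b]. /naossariepuirom/ → naossariebuirom.
Rule 2 (pre-rhotic lowering): /i/ is a high vowel immediately before /r/, so it lowers to [e]. /naossariebuirom/ → naossariebuerom.
Rule 3 (degemination): /ss/ is a geminate; the first /s/ deletes. /naossariebuerom/ → naosariebuerom.
Rule 4 (final a-epenthesis): the form ends in the consonant /m/, so [a] is inserted word-finally. /naosariebuerom/ → naosariebueroma.

naosariebueroma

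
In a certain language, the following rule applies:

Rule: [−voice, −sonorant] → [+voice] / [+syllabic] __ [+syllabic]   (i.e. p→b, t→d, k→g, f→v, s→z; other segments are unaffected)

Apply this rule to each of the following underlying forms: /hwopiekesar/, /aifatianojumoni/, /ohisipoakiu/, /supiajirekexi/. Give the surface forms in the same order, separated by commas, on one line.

hwobiegezar, aivadianojumoni, ohiziboagiu, subiajiregexi

/hwopiekesar/: /p/ is a voiceless obstruent between vowels /o/ and /i/, so it voices to [b]. /k/ is a voiceless obstruent between vowels /e/ and /e/, so it voices to [g]. /s/ is a voiceless obstruent between vowels /e/ and /a/, so it voices to [z]. → [hwobiegezar].
/aifatianojumoni/: /f/ is a voiceless obstruent between vowels /i/ and /a/, so it voices to [v]. /t/ is a voiceless obstruent between vowels /a/ and /i/, so it voices to [d]. → [aivadianojumoni].
/ohisipoakiu/: /s/ is a voiceless obstruent between vowels /i/ and /i/, so it voices to [z]. /p/ is a voiceless obstruent between vowels /i/ and /o/, so it voices to [b]. /k/ is a voiceless obstruent between vowels /a/ and /i/, so it voices to [g]. → [ohiziboagiu].
/supiajirekexi/: /p/ is a voiceless obstruent between vowels /u/ and /i/, so it voices to [b]. /k/ is a voiceless obstruent between vowels /e/ and /e/, so it voices to [g]. → [subiajiregexi].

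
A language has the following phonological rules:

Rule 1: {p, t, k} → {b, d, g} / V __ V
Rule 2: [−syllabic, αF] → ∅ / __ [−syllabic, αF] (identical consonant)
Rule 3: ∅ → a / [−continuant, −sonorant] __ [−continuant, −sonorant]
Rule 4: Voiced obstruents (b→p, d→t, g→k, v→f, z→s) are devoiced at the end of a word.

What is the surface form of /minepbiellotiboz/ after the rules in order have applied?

minepabielodibos

Rule 1 (intervocalic voicing): /t/ is a voiceless stop between vowels /o/ and /i/, so it voices to [d]. /minepbiellotiboz/ → minepbiellodiboz.
Rule 2 (degemination): /ll/ is a geminate; the first /l/ deletes. /minepbiellodiboz/ → minepbielodiboz.
Rule 3 (stop-cluster a-epenthesis): /p/ and /b/ form a stop–stop cluster, so [a] is inserted between them. /minepbielodiboz/ → minepabielodiboz.
Rule 4 (final devoicing): /z/ is a voiced obstruent in word-final position, so it devoices to [s]. /minepabielodiboz/ → minepabielodibos.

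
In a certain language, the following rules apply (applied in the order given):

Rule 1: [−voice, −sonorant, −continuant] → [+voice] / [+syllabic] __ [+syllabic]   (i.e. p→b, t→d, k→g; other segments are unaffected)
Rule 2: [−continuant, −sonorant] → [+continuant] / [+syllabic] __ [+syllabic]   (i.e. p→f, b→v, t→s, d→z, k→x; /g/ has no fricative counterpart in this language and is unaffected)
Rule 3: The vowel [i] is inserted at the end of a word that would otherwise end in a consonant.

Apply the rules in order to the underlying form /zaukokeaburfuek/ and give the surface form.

Rule 1 (intervocalic voicing): /k/ is a voiceless stop between vowels /u/ and /o/, so it voices to [g]. /k/ is a voiceless stop between vowels /o/ and /e/, so it voices to [g]. /zaukokeaburfuek/ → zaugogeaburfuek.
Rule 2 (intervocalic spirantization): /b/ is a stop between vowels /a/ and /u/, so it spirantizes to the fricative [v]. /zaugogeaburfuek/ → zaugogeavurfuek.
Rule 3 (final i-epenthesis): the form ends in the consonant /k/, so [i] is inserted word-finally. /zaugogeavurfuek/ → zaugogeavurfueki.

zaugogeavurfueki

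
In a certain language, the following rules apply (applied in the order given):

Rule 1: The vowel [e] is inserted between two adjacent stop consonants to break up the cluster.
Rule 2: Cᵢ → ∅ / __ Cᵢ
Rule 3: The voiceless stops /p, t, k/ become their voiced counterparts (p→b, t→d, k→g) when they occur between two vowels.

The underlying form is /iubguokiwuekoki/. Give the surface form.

iubeguogiwuegogi

Rule 1 (stop-cluster e-epenthesis): /b/ and /g/ form a stop–stop cluster, so [e] is inserted between them. /iubguokiwuekoki/ → iubeguokiwuekoki.
Rule 2 (degemination): no segment meets the environment; /iubeguokiwuekoki/ is unchanged.
Rule 3 (intervocalic voicing): /k/ is a voiceless stop between vowels /o/ and /i/, so it voices to [g]. /k/ is a voiceless stop between vowels /e/ and /o/, so it voices to [g]. /k/ is a voiceless stop between vowels /o/ and /i/, so it voices to [g]. /iubeguokiwuekoki/ → iubeguogiwuegogi.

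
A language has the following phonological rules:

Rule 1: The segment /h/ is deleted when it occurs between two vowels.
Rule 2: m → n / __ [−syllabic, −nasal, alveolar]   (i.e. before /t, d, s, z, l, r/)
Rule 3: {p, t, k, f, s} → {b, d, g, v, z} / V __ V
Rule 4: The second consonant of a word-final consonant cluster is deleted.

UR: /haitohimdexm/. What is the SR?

haidoindex

Rule 1 (intervocalic h-deletion): /h/ occurs between vowels /o/ and /i/, so it deletes. /haitohimdexm/ → haitoimdexm.
Rule 2 (nasal place assimilation): /m/ precedes the alveolar consonant /d/, so it assimilates in place to [n]. /haitoimdexm/ → haitoindexm.
Rule 3 (intervocalic voicing): /t/ is a voiceless obstruent between vowels /i/ and /o/, so it voices to [d]. /haitoindexm/ → haidoindexm.
Rule 4 (final cluster simplification): /m/ is the second consonant of a word-final cluster /xm/, so it deletes. /haidoindexm/ → haidoindex.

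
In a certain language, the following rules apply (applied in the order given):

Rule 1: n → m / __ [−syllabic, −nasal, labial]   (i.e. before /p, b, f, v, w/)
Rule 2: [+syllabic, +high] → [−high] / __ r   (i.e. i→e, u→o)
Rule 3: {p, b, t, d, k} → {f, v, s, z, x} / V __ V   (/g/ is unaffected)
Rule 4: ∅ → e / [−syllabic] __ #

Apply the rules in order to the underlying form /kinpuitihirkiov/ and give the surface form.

Rule 1 (nasal place assimilation): /n/ precedes the labial consonant /p/, so it assimilates in place to [m]. /kinpuitihirkiov/ → kimpuitihirkiov.
Rule 2 (pre-rhotic lowering): /i/ is a high vowel immediately before /r/, so it lowers to [e]. /kimpuitihirkiov/ → kimpuitiherkiov.
Rule 3 (intervocalic spirantization): /t/ is a stop between vowels /i/ and /i/, so it spirantizes to the fricative [s]. /kimpuitiherkiov/ → kimpuisiherkiov.
Rule 4 (final e-epenthesis): the form ends in the consonant /v/, so [e] is inserted word-finally. /kimpuisiherkiov/ → kimpuisiherkiove.

kimpuisiherkiove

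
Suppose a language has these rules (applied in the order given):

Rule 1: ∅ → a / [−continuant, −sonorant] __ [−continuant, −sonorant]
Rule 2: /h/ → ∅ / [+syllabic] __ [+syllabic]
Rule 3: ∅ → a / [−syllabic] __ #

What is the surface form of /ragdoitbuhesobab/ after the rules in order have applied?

Rule 1 (stop-cluster a-epenthesis): /g/ and /d/ form a stop–stop cluster, so [a] is inserted between them. /t/ and /b/ form a stop–stop cluster, so [a] is inserted between them. /ragdoitbuhesobab/ → ragadoitabuhesobab.
Rule 2 (intervocalic h-deletion): /h/ occurs between vowels /u/ and /e/, so it deletes. /ragadoitabuhesobab/ → ragadoitabuesobab.
Rule 3 (final a-epenthesis): the form ends in the consonant /b/, so [a] is inserted word-finally. /ragadoitabuesobab/ → ragadoitabuesobaba.

ragadoitabuesobaba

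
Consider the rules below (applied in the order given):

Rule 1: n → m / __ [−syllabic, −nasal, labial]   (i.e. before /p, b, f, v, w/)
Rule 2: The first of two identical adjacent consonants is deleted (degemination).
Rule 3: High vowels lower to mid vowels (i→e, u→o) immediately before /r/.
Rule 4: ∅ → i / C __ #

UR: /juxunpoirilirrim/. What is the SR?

Rule 1 (nasal place assimilation): /n/ precedes the labial consonant /p/, so it assimilates in place to [m]. /juxunpoirilirrim/ → juxumpoirilirrim.
Rule 2 (degemination): /rr/ is a geminate; the first /r/ deletes. /juxumpoirilirrim/ → juxumpoirilirim.
Rule 3 (pre-rhotic lowering): /i/ is a high vowel immediately before /r/, so it lowers to [e]. /i/ is a high vowel immediately before /r/, so it lowers to [e]. /juxumpoirilirim/ → juxumpoerilerim.
Rule 4 (final i-epenthesis): the form ends in the consonant /m/, so [i] is inserted word-finally. /juxumpoerilerim/ → juxumpoerilerimi.

juxumpoerilerimi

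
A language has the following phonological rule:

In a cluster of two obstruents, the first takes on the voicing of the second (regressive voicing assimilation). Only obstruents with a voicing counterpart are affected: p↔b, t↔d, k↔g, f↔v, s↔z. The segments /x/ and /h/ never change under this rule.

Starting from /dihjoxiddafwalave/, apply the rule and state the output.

dihjoxiddafwalave

No segment of /dihjoxiddafwalave/ meets the structural description of the rule, so the form surfaces unchanged.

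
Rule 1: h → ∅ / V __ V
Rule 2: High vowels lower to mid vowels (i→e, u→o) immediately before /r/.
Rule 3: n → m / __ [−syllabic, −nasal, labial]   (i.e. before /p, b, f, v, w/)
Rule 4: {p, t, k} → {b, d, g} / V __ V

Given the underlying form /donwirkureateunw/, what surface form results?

Rule 1 (intervocalic h-deletion): no segment meets the environment; /donwirkureateunw/ is unchanged.
Rule 2 (pre-rhotic lowering): /i/ is a high vowel immediately before /r/, so it lowers to [e]. /u/ is a high vowel immediately before /r/, so it lowers to [o]. /donwirkureateunw/ → donwerkoreateunw.
Rule 3 (nasal place assimilation): /n/ precedes the labial consonant /w/, so it assimilates in place to [m]. /n/ precedes the labial consonant /w/, so it assimilates in place to [m]. /donwerkoreateunw/ → domwerkoreateumw.
Rule 4 (intervocalic voicing): /t/ is a voiceless stop between vowels /a/ and /e/, so it voices to [d]. /domwerkoreateumw/ → domwerkoreadeumw.

domwerkoreadeumw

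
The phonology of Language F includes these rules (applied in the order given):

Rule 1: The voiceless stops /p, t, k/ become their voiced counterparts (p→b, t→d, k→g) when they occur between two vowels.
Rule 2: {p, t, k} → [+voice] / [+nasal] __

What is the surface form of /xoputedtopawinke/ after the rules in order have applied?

Rule 1 (intervocalic voicing): /p/ is a voiceless stop between vowels /o/ and /u/, so it voices to [b]. /t/ is a voiceless stop between vowels /u/ and /e/, so it voices to [d]. /p/ is a voiceless stop between vowels /o/ and /a/, so it voices to [b]. /xoputedtopawinke/ → xobudedtobawinke.
Rule 2 (post-nasal voicing): /k/ is a voiceless stop immediately after the nasal /n/, so it voices to [g]. /xobudedtobawinke/ → xobudedtobawinge.

xobudedtobawinge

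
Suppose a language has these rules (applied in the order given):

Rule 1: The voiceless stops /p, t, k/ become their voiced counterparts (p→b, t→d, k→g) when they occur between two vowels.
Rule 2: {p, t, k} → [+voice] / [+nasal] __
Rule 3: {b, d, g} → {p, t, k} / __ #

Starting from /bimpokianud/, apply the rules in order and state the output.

bimbogianut

Rule 1 (intervocalic voicing): /k/ is a voiceless stop between vowels /o/ and /i/, so it voices to [g]. /bimpokianud/ → bimpogianud.
Rule 2 (post-nasal voicing): /p/ is a voiceless stop immediately after the nasal /m/, so it voices to [b]. /bimpogianud/ → bimbogianud.
Rule 3 (final devoicing): /d/ is a voiced stop in word-final position, so it devoices to [t]. /bimbogianud/ → bimbogianut.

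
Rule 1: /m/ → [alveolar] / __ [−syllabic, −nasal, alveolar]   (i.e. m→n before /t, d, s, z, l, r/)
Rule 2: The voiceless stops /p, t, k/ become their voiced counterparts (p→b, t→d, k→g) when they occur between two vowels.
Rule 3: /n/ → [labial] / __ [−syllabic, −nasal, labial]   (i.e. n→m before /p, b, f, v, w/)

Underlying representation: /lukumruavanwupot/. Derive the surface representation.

lugunruavamwubot

Rule 1 (nasal place assimilation): /m/ precedes the alveolar consonant /r/, so it assimilates in place to [n]. /lukumruavanwupot/ → lukunruavanwupot.
Rule 2 (intervocalic voicing): /k/ is a voiceless stop between vowels /u/ and /u/, so it voices to [g]. /p/ is a voiceless stop between vowels /u/ and /o/, so it voices to [b]. /lukunruavanwupot/ → lugunruavanwubot.
Rule 3 (nasal place assimilation): /n/ precedes the labial consonant /w/, so it assimilates in place to [m]. /lugunruavanwubot/ → lugunruavamwubot.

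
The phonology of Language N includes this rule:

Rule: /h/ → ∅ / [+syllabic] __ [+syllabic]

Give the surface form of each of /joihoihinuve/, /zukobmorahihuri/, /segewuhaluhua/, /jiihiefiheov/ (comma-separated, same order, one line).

/joihoihinuve/: /h/ occurs between vowels /i/ and /o/, so it deletes. /h/ occurs between vowels /i/ and /i/, so it deletes. → [joioiinuve].
/zukobmorahihuri/: /h/ occurs between vowels /a/ and /i/, so it deletes. /h/ occurs between vowels /i/ and /u/, so it deletes. → [zukobmoraiuri].
/segewuhaluhua/: /h/ occurs between vowels /u/ and /a/, so it deletes. /h/ occurs between vowels /u/ and /u/, so it deletes. → [segewualuua].
/jiihiefiheov/: /h/ occurs between vowels /i/ and /i/, so it deletes. /h/ occurs between vowels /i/ and /e/, so it deletes. → [jiiiefieov].

joioiinuve, zukobmoraiuri, segewualuua, jiiiefieov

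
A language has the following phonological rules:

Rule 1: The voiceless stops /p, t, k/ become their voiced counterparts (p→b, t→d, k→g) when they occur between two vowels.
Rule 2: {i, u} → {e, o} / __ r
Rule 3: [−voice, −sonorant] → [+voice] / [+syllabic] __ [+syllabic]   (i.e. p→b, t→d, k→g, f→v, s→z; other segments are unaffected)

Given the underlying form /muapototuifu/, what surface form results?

muabododuivu

Rule 1 (intervocalic voicing): /p/ is a voiceless stop between vowels /a/ and /o/, so it voices to [b]. /t/ is a voiceless stop between vowels /o/ and /o/, so it voices to [d]. /t/ is a voiceless stop between vowels /o/ and /u/, so it voices to [d]. /muapototuifu/ → muabododuifu.
Rule 2 (pre-rhotic lowering): no segment meets the environment; /muabododuifu/ is unchanged.
Rule 3 (intervocalic voicing): /f/ is a voiceless obstruent between vowels /i/ and /u/, so it voices to [v]. /muabododuifu/ → muabododuivu.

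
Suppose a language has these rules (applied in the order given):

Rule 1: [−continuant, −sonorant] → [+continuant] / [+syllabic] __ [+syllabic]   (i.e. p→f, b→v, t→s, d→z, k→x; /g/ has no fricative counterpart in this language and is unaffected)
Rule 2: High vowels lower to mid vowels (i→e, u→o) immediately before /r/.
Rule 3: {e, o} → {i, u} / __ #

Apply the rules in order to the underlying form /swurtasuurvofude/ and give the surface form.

swortasuorvofuzi

Rule 1 (intervocalic spirantization): /d/ is a stop between vowels /u/ and /e/, so it spirantizes to the fricative [z]. /swurtasuurvofude/ → swurtasuurvofuze.
Rule 2 (pre-rhotic lowering): /u/ is a high vowel immediately before /r/, so it lowers to [o]. /u/ is a high vowel immediately before /r/, so it lowers to [o]. /swurtasuurvofuze/ → swortasuorvofuze.
Rule 3 (final vowel raising): /e/ is a mid vowel in word-final position, so it raises to [i]. /swortasuorvofuze/ → swortasuorvofuzi.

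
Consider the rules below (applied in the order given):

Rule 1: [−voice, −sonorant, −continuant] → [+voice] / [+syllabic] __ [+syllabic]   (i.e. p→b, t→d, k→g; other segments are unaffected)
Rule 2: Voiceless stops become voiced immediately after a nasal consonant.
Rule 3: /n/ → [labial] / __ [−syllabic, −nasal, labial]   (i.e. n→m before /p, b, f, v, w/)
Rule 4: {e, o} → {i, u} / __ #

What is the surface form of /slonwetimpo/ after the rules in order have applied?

slomwedimbu

Rule 1 (intervocalic voicing): /t/ is a voiceless stop between vowels /e/ and /i/, so it voices to [d]. /slonwetimpo/ → slonwedimpo.
Rule 2 (post-nasal voicing): /p/ is a voiceless stop immediately after the nasal /m/, so it voices to [b]. /slonwedimpo/ → slonwedimbo.
Rule 3 (nasal place assimilation): /n/ precedes the labial consonant /w/, so it assimilates in place to [m]. /slonwedimbo/ → slomwedimbo.
Rule 4 (final vowel raising): /o/ is a mid vowel in word-final position, so it raises to [u]. /slomwedimbo/ → slomwedimbu.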